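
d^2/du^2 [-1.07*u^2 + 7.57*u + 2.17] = -2.14000000000000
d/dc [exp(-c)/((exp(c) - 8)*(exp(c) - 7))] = (-3*exp(2*c) + 30*exp(c) - 56)*exp(-c)/(exp(4*c) - 30*exp(3*c) + 337*exp(2*c) - 1680*exp(c) + 3136)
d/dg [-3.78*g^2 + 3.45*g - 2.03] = 3.45 - 7.56*g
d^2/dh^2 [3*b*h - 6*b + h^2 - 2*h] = 2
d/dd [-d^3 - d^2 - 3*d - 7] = -3*d^2 - 2*d - 3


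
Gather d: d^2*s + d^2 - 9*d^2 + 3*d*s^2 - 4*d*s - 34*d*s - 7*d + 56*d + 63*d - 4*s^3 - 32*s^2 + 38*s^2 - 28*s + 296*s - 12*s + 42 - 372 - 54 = d^2*(s - 8) + d*(3*s^2 - 38*s + 112) - 4*s^3 + 6*s^2 + 256*s - 384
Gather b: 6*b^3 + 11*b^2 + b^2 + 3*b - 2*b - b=6*b^3 + 12*b^2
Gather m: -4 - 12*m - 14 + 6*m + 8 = -6*m - 10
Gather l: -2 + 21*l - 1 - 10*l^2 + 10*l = -10*l^2 + 31*l - 3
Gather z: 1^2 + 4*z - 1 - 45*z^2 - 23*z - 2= -45*z^2 - 19*z - 2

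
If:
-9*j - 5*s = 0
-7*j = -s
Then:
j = 0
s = 0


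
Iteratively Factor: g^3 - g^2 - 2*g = (g + 1)*(g^2 - 2*g) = g*(g + 1)*(g - 2)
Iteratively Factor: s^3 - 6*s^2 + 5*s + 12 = (s + 1)*(s^2 - 7*s + 12) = (s - 3)*(s + 1)*(s - 4)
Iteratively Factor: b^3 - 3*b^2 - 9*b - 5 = (b + 1)*(b^2 - 4*b - 5) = (b - 5)*(b + 1)*(b + 1)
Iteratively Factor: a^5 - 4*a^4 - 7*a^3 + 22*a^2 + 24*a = (a + 2)*(a^4 - 6*a^3 + 5*a^2 + 12*a) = (a - 4)*(a + 2)*(a^3 - 2*a^2 - 3*a) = a*(a - 4)*(a + 2)*(a^2 - 2*a - 3) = a*(a - 4)*(a + 1)*(a + 2)*(a - 3)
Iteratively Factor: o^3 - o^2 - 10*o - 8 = (o + 1)*(o^2 - 2*o - 8) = (o - 4)*(o + 1)*(o + 2)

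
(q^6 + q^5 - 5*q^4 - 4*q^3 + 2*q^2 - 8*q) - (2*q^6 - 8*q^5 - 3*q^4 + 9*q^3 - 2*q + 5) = -q^6 + 9*q^5 - 2*q^4 - 13*q^3 + 2*q^2 - 6*q - 5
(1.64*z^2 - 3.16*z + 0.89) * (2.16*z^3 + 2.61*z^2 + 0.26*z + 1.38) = 3.5424*z^5 - 2.5452*z^4 - 5.8988*z^3 + 3.7645*z^2 - 4.1294*z + 1.2282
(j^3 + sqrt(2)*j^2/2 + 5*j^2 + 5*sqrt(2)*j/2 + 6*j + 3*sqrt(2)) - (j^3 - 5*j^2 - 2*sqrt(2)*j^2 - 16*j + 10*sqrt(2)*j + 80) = 5*sqrt(2)*j^2/2 + 10*j^2 - 15*sqrt(2)*j/2 + 22*j - 80 + 3*sqrt(2)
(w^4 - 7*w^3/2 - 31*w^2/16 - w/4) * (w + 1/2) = w^5 - 3*w^4 - 59*w^3/16 - 39*w^2/32 - w/8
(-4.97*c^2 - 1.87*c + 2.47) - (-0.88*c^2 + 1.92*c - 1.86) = -4.09*c^2 - 3.79*c + 4.33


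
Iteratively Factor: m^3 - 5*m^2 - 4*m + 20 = (m + 2)*(m^2 - 7*m + 10) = (m - 5)*(m + 2)*(m - 2)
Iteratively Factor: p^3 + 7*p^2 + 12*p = (p + 3)*(p^2 + 4*p) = (p + 3)*(p + 4)*(p)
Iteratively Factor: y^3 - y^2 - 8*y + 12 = (y + 3)*(y^2 - 4*y + 4) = (y - 2)*(y + 3)*(y - 2)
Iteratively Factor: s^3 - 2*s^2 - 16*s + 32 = (s - 2)*(s^2 - 16) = (s - 2)*(s + 4)*(s - 4)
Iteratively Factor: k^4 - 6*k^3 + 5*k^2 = (k)*(k^3 - 6*k^2 + 5*k) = k^2*(k^2 - 6*k + 5) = k^2*(k - 1)*(k - 5)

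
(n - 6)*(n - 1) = n^2 - 7*n + 6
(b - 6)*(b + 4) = b^2 - 2*b - 24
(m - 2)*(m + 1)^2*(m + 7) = m^4 + 7*m^3 - 3*m^2 - 23*m - 14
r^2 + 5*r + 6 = (r + 2)*(r + 3)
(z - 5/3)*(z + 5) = z^2 + 10*z/3 - 25/3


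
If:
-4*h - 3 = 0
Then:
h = -3/4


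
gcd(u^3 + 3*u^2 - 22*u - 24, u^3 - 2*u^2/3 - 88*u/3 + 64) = u^2 + 2*u - 24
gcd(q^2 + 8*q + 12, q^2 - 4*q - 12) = q + 2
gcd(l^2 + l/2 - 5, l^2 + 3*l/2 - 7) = l - 2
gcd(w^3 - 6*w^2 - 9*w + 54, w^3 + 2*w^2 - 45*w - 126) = w + 3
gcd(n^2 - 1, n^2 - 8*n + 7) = n - 1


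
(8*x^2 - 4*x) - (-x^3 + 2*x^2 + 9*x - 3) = x^3 + 6*x^2 - 13*x + 3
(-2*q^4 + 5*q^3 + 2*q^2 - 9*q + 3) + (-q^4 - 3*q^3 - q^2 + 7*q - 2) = -3*q^4 + 2*q^3 + q^2 - 2*q + 1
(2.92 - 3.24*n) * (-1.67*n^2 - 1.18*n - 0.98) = 5.4108*n^3 - 1.0532*n^2 - 0.2704*n - 2.8616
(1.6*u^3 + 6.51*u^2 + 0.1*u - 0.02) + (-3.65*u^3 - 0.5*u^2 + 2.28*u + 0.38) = -2.05*u^3 + 6.01*u^2 + 2.38*u + 0.36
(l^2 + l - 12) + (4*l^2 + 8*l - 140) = 5*l^2 + 9*l - 152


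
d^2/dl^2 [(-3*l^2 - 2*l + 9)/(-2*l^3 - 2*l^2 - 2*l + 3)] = 6*(4*l^6 + 8*l^5 - 76*l^4 - 58*l^3 - 30*l^2 - 78*l - 17)/(8*l^9 + 24*l^8 + 48*l^7 + 20*l^6 - 24*l^5 - 84*l^4 - 10*l^3 + 18*l^2 + 54*l - 27)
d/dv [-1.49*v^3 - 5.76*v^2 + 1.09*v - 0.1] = -4.47*v^2 - 11.52*v + 1.09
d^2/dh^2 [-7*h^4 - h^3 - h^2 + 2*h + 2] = -84*h^2 - 6*h - 2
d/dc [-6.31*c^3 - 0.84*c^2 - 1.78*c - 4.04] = -18.93*c^2 - 1.68*c - 1.78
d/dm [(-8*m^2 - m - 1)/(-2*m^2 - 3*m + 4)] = (22*m^2 - 68*m - 7)/(4*m^4 + 12*m^3 - 7*m^2 - 24*m + 16)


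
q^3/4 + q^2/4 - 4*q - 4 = (q/4 + 1)*(q - 4)*(q + 1)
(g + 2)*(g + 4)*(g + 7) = g^3 + 13*g^2 + 50*g + 56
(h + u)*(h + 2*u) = h^2 + 3*h*u + 2*u^2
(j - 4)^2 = j^2 - 8*j + 16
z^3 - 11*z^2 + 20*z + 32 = (z - 8)*(z - 4)*(z + 1)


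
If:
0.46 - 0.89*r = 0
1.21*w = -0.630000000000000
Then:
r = 0.52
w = -0.52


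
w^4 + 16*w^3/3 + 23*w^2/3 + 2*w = w*(w + 1/3)*(w + 2)*(w + 3)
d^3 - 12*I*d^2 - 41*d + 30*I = (d - 6*I)*(d - 5*I)*(d - I)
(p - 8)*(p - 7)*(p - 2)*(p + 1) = p^4 - 16*p^3 + 69*p^2 - 26*p - 112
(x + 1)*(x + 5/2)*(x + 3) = x^3 + 13*x^2/2 + 13*x + 15/2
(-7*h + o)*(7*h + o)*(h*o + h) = -49*h^3*o - 49*h^3 + h*o^3 + h*o^2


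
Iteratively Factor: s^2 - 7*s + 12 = (s - 3)*(s - 4)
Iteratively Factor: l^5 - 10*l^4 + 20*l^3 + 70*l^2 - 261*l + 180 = (l + 3)*(l^4 - 13*l^3 + 59*l^2 - 107*l + 60) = (l - 1)*(l + 3)*(l^3 - 12*l^2 + 47*l - 60) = (l - 3)*(l - 1)*(l + 3)*(l^2 - 9*l + 20) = (l - 5)*(l - 3)*(l - 1)*(l + 3)*(l - 4)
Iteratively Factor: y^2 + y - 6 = (y + 3)*(y - 2)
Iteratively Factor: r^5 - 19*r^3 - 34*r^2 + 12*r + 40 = (r - 5)*(r^4 + 5*r^3 + 6*r^2 - 4*r - 8) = (r - 5)*(r + 2)*(r^3 + 3*r^2 - 4) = (r - 5)*(r + 2)^2*(r^2 + r - 2) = (r - 5)*(r - 1)*(r + 2)^2*(r + 2)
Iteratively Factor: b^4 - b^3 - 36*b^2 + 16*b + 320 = (b - 5)*(b^3 + 4*b^2 - 16*b - 64) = (b - 5)*(b - 4)*(b^2 + 8*b + 16) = (b - 5)*(b - 4)*(b + 4)*(b + 4)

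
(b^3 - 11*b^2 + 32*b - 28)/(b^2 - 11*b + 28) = (b^2 - 4*b + 4)/(b - 4)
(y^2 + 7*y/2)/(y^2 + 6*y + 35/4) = 2*y/(2*y + 5)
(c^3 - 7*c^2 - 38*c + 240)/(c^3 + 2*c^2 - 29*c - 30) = (c - 8)/(c + 1)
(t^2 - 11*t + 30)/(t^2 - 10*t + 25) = (t - 6)/(t - 5)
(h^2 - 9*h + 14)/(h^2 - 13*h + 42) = (h - 2)/(h - 6)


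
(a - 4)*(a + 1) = a^2 - 3*a - 4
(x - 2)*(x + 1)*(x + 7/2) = x^3 + 5*x^2/2 - 11*x/2 - 7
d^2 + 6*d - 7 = (d - 1)*(d + 7)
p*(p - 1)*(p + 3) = p^3 + 2*p^2 - 3*p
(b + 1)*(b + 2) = b^2 + 3*b + 2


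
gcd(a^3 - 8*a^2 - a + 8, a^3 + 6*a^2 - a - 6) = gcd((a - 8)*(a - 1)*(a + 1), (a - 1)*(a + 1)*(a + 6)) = a^2 - 1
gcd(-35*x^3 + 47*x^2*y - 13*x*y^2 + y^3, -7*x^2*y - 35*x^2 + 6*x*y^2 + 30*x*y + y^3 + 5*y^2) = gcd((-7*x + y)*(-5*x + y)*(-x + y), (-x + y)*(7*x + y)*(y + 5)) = x - y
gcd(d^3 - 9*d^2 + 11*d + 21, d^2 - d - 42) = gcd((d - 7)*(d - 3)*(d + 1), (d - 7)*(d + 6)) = d - 7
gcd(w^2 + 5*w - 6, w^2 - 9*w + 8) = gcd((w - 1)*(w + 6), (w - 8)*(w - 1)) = w - 1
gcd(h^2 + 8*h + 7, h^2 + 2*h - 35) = h + 7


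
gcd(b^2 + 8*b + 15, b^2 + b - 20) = b + 5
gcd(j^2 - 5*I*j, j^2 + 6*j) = j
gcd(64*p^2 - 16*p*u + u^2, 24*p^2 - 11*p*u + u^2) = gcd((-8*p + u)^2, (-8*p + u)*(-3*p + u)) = 8*p - u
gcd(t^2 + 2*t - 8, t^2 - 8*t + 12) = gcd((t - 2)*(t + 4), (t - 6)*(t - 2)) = t - 2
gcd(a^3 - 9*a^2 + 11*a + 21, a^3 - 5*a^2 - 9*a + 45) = a - 3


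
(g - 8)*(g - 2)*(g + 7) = g^3 - 3*g^2 - 54*g + 112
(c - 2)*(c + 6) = c^2 + 4*c - 12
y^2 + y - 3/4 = (y - 1/2)*(y + 3/2)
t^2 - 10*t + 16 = (t - 8)*(t - 2)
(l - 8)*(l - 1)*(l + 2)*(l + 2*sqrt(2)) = l^4 - 7*l^3 + 2*sqrt(2)*l^3 - 14*sqrt(2)*l^2 - 10*l^2 - 20*sqrt(2)*l + 16*l + 32*sqrt(2)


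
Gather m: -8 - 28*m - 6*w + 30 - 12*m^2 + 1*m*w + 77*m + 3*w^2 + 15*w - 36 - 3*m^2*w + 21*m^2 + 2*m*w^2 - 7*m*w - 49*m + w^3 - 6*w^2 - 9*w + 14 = m^2*(9 - 3*w) + m*(2*w^2 - 6*w) + w^3 - 3*w^2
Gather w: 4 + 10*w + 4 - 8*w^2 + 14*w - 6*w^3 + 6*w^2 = -6*w^3 - 2*w^2 + 24*w + 8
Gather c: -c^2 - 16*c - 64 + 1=-c^2 - 16*c - 63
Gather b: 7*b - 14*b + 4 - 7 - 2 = -7*b - 5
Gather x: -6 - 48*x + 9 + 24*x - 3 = -24*x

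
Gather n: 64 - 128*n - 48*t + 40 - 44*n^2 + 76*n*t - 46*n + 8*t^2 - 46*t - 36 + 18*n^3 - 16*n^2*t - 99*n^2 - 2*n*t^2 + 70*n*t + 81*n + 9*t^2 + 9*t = 18*n^3 + n^2*(-16*t - 143) + n*(-2*t^2 + 146*t - 93) + 17*t^2 - 85*t + 68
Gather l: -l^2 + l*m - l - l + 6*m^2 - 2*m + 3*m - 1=-l^2 + l*(m - 2) + 6*m^2 + m - 1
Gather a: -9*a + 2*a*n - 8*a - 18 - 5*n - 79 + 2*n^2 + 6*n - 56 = a*(2*n - 17) + 2*n^2 + n - 153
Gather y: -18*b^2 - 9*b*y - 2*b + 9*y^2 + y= -18*b^2 - 2*b + 9*y^2 + y*(1 - 9*b)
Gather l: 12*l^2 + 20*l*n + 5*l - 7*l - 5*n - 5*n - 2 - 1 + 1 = 12*l^2 + l*(20*n - 2) - 10*n - 2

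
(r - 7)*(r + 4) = r^2 - 3*r - 28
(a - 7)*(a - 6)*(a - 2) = a^3 - 15*a^2 + 68*a - 84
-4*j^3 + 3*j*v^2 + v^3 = (-j + v)*(2*j + v)^2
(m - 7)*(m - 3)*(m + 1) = m^3 - 9*m^2 + 11*m + 21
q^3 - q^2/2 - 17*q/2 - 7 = (q - 7/2)*(q + 1)*(q + 2)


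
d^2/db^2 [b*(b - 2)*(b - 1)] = 6*b - 6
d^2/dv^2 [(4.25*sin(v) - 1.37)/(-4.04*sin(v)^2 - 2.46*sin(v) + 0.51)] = (69.3667999999999*sin(v)^5 - 131.680568*sin(v)^4 - 127.040224*sin(v)^3 + 119.913918*sin(v)^2 + 28.540071*sin(v) + 11.56278)/(4.04*sin(v)^2 + 2.46*sin(v) - 0.51)^3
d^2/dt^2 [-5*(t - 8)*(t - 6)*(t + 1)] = 130 - 30*t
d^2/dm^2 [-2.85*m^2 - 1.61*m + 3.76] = -5.70000000000000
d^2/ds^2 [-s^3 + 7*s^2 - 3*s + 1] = 14 - 6*s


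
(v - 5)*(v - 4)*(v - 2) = v^3 - 11*v^2 + 38*v - 40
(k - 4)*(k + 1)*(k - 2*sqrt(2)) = k^3 - 3*k^2 - 2*sqrt(2)*k^2 - 4*k + 6*sqrt(2)*k + 8*sqrt(2)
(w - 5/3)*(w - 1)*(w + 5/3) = w^3 - w^2 - 25*w/9 + 25/9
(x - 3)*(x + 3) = x^2 - 9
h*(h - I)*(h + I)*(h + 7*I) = h^4 + 7*I*h^3 + h^2 + 7*I*h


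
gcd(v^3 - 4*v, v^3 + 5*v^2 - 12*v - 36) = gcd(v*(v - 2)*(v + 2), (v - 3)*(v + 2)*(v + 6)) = v + 2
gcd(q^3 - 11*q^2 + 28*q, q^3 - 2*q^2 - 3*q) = q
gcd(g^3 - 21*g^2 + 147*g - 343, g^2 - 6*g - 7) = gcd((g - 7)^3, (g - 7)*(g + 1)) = g - 7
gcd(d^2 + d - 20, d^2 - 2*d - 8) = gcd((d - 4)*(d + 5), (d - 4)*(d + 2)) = d - 4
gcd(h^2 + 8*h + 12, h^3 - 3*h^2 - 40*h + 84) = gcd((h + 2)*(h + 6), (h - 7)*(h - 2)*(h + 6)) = h + 6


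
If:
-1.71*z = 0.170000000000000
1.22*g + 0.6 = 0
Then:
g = -0.49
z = -0.10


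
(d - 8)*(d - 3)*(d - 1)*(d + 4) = d^4 - 8*d^3 - 13*d^2 + 116*d - 96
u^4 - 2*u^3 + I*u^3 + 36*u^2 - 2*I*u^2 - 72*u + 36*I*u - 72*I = (u - 2)*(u - 6*I)*(u + I)*(u + 6*I)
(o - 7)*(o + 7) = o^2 - 49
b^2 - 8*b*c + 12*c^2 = (b - 6*c)*(b - 2*c)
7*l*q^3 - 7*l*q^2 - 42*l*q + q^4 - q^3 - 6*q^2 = q*(7*l + q)*(q - 3)*(q + 2)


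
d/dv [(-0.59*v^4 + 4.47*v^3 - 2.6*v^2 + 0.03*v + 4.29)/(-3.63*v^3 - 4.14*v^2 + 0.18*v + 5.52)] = (2.1417*v^6 + 4.8852*v^5 - 28.2624*v^4 - 11.2002*v^3 + 120.3975*v^2 + 6.8172*v - 0.6066)/(13.1769*v^6 + 30.0564*v^5 + 15.8328*v^4 - 41.5656*v^3 - 45.6732*v^2 + 1.9872*v + 30.4704)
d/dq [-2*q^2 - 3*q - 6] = -4*q - 3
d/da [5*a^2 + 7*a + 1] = 10*a + 7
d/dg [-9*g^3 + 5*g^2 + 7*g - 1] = -27*g^2 + 10*g + 7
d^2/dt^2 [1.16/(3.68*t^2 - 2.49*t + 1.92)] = (-31.418368*t^2 + 21.258624*t + 1.16*(7.36*t - 2.49)*(14.72*t - 4.98) - 16.392192)/(3.68*t^2 - 2.49*t + 1.92)^3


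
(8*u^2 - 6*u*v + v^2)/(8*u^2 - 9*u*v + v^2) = (8*u^2 - 6*u*v + v^2)/(8*u^2 - 9*u*v + v^2)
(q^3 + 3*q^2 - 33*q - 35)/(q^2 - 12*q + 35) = (q^2 + 8*q + 7)/(q - 7)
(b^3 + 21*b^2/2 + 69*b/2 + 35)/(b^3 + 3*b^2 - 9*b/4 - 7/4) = 2*(b^2 + 7*b + 10)/(2*b^2 - b - 1)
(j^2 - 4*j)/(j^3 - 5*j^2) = (j - 4)/(j*(j - 5))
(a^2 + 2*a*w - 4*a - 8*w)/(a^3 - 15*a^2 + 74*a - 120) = (a + 2*w)/(a^2 - 11*a + 30)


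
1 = 1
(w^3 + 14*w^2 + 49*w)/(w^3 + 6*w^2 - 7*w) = (w + 7)/(w - 1)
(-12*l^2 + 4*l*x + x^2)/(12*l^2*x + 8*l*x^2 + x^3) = (-2*l + x)/(x*(2*l + x))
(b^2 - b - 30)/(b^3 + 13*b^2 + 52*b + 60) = (b - 6)/(b^2 + 8*b + 12)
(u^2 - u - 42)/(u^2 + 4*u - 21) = (u^2 - u - 42)/(u^2 + 4*u - 21)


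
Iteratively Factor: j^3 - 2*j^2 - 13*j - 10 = (j + 1)*(j^2 - 3*j - 10) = (j - 5)*(j + 1)*(j + 2)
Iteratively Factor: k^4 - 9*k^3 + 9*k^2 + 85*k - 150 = (k - 5)*(k^3 - 4*k^2 - 11*k + 30) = (k - 5)^2*(k^2 + k - 6) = (k - 5)^2*(k - 2)*(k + 3)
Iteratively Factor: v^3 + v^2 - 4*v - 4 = (v + 1)*(v^2 - 4) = (v + 1)*(v + 2)*(v - 2)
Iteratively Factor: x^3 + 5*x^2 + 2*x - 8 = (x - 1)*(x^2 + 6*x + 8) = (x - 1)*(x + 4)*(x + 2)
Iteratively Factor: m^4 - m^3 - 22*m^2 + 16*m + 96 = (m - 4)*(m^3 + 3*m^2 - 10*m - 24) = (m - 4)*(m + 4)*(m^2 - m - 6) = (m - 4)*(m + 2)*(m + 4)*(m - 3)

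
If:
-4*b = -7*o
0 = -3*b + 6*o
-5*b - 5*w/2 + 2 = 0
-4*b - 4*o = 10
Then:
No Solution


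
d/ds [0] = 0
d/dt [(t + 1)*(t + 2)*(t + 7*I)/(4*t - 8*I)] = (t^3*(1 + I) + t^2*(1 + 2*I) + t*(20 + 8*I) + 30 + 12*I)/(t^2*(2 + 2*I) + t*(8 - 8*I) - 8 - 8*I)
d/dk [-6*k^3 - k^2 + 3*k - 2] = -18*k^2 - 2*k + 3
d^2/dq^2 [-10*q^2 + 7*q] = -20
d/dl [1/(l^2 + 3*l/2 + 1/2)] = 2*(-4*l - 3)/(2*l^2 + 3*l + 1)^2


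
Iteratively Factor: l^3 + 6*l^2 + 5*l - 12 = (l - 1)*(l^2 + 7*l + 12) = (l - 1)*(l + 4)*(l + 3)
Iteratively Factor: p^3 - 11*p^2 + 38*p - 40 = (p - 2)*(p^2 - 9*p + 20) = (p - 4)*(p - 2)*(p - 5)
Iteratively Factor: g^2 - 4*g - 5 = (g - 5)*(g + 1)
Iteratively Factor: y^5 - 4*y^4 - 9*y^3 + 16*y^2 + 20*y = (y + 2)*(y^4 - 6*y^3 + 3*y^2 + 10*y) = (y + 1)*(y + 2)*(y^3 - 7*y^2 + 10*y) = (y - 2)*(y + 1)*(y + 2)*(y^2 - 5*y) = (y - 5)*(y - 2)*(y + 1)*(y + 2)*(y)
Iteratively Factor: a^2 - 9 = (a + 3)*(a - 3)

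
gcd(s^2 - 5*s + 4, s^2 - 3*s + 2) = s - 1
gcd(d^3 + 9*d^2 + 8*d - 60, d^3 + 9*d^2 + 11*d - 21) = 1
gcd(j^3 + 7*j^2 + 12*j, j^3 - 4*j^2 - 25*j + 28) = j + 4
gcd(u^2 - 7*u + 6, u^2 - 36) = u - 6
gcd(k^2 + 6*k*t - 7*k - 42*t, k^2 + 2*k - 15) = 1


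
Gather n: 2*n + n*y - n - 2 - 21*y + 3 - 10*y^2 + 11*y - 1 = n*(y + 1) - 10*y^2 - 10*y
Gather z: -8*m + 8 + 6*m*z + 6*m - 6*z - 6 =-2*m + z*(6*m - 6) + 2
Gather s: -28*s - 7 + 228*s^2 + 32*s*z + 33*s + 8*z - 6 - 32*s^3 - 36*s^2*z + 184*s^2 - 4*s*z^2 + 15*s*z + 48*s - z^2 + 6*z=-32*s^3 + s^2*(412 - 36*z) + s*(-4*z^2 + 47*z + 53) - z^2 + 14*z - 13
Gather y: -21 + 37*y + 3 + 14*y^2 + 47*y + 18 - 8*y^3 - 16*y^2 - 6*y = -8*y^3 - 2*y^2 + 78*y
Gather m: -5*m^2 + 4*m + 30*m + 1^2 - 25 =-5*m^2 + 34*m - 24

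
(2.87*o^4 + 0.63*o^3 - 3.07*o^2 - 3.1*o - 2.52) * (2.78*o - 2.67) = 7.9786*o^5 - 5.9115*o^4 - 10.2167*o^3 - 0.421100000000001*o^2 + 1.2714*o + 6.7284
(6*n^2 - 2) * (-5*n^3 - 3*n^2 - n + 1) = -30*n^5 - 18*n^4 + 4*n^3 + 12*n^2 + 2*n - 2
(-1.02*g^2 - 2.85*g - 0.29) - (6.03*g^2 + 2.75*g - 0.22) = -7.05*g^2 - 5.6*g - 0.07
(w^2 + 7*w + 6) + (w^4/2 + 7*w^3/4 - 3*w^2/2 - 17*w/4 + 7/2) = w^4/2 + 7*w^3/4 - w^2/2 + 11*w/4 + 19/2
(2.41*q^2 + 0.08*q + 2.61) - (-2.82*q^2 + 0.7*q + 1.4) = 5.23*q^2 - 0.62*q + 1.21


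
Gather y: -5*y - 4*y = -9*y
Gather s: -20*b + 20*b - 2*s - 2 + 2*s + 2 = 0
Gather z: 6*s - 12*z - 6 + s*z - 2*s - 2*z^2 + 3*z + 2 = 4*s - 2*z^2 + z*(s - 9) - 4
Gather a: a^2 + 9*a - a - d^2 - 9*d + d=a^2 + 8*a - d^2 - 8*d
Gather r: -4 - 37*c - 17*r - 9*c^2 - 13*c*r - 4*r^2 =-9*c^2 - 37*c - 4*r^2 + r*(-13*c - 17) - 4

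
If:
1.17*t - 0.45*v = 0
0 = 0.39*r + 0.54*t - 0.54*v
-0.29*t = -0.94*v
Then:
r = 0.00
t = 0.00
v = 0.00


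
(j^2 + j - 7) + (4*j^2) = 5*j^2 + j - 7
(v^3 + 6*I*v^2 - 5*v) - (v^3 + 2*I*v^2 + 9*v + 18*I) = 4*I*v^2 - 14*v - 18*I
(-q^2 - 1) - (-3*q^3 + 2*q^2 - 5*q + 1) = 3*q^3 - 3*q^2 + 5*q - 2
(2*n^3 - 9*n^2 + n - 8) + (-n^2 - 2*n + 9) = 2*n^3 - 10*n^2 - n + 1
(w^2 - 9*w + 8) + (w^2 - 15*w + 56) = 2*w^2 - 24*w + 64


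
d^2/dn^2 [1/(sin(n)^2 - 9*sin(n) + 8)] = (-4*sin(n)^3 + 23*sin(n)^2 - 20*sin(n) - 146)/((sin(n) - 8)^3*(sin(n) - 1)^2)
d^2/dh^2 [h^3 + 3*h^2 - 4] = 6*h + 6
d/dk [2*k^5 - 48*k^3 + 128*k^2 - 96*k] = 10*k^4 - 144*k^2 + 256*k - 96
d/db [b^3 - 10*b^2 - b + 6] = 3*b^2 - 20*b - 1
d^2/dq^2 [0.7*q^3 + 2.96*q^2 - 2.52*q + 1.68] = 4.2*q + 5.92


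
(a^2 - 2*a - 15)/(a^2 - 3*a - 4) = (-a^2 + 2*a + 15)/(-a^2 + 3*a + 4)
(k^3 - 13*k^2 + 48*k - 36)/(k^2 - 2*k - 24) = (k^2 - 7*k + 6)/(k + 4)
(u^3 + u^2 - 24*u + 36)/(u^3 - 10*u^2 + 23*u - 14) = (u^2 + 3*u - 18)/(u^2 - 8*u + 7)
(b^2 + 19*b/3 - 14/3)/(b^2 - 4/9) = 3*(b + 7)/(3*b + 2)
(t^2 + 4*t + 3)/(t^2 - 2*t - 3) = (t + 3)/(t - 3)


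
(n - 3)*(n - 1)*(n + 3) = n^3 - n^2 - 9*n + 9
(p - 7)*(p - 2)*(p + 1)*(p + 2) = p^4 - 6*p^3 - 11*p^2 + 24*p + 28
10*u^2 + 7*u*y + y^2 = (2*u + y)*(5*u + y)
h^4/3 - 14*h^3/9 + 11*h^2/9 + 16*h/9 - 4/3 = (h/3 + 1/3)*(h - 3)*(h - 2)*(h - 2/3)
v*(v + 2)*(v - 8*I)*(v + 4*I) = v^4 + 2*v^3 - 4*I*v^3 + 32*v^2 - 8*I*v^2 + 64*v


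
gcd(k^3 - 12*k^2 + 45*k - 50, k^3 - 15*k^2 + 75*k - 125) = k^2 - 10*k + 25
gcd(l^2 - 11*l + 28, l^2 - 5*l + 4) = l - 4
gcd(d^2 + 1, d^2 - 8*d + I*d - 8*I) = d + I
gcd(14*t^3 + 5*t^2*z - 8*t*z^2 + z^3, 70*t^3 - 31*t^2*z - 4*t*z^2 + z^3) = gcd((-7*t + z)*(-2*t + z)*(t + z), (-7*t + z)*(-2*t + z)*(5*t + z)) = 14*t^2 - 9*t*z + z^2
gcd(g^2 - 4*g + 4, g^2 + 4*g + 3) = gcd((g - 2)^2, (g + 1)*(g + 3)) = 1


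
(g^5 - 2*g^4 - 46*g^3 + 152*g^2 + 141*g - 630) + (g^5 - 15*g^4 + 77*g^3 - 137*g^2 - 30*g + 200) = 2*g^5 - 17*g^4 + 31*g^3 + 15*g^2 + 111*g - 430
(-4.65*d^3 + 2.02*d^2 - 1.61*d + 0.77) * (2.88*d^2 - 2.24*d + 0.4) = -13.392*d^5 + 16.2336*d^4 - 11.0216*d^3 + 6.632*d^2 - 2.3688*d + 0.308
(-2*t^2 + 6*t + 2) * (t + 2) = -2*t^3 + 2*t^2 + 14*t + 4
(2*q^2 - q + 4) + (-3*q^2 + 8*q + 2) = -q^2 + 7*q + 6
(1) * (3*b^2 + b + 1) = 3*b^2 + b + 1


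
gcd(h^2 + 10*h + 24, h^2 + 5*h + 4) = h + 4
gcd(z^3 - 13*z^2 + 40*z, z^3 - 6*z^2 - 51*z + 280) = z^2 - 13*z + 40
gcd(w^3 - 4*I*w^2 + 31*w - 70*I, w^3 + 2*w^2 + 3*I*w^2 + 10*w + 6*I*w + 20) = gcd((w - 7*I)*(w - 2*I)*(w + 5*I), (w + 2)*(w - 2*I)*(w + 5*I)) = w^2 + 3*I*w + 10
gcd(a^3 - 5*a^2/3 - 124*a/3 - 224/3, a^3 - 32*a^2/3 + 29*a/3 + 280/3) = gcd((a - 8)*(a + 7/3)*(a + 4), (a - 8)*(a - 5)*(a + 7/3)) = a^2 - 17*a/3 - 56/3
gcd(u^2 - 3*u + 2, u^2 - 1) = u - 1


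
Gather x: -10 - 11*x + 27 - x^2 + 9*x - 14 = -x^2 - 2*x + 3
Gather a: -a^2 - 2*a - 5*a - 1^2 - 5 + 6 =-a^2 - 7*a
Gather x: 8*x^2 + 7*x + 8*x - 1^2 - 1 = 8*x^2 + 15*x - 2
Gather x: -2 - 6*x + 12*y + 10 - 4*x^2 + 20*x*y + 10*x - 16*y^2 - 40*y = -4*x^2 + x*(20*y + 4) - 16*y^2 - 28*y + 8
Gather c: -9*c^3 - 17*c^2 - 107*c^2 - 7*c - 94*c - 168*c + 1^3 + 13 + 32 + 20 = -9*c^3 - 124*c^2 - 269*c + 66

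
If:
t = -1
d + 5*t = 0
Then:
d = 5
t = -1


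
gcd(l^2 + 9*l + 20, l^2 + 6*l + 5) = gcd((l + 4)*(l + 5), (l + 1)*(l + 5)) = l + 5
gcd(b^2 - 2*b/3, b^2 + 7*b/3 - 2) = b - 2/3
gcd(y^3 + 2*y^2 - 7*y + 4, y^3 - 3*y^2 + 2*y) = y - 1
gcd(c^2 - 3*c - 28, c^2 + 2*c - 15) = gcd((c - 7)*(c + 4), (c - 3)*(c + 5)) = 1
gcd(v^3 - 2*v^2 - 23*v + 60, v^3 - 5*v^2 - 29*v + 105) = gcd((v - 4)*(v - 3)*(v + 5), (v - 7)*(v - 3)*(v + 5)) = v^2 + 2*v - 15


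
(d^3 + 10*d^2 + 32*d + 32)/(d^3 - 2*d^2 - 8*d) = (d^2 + 8*d + 16)/(d*(d - 4))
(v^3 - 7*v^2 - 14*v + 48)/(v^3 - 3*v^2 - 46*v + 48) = (v^2 + v - 6)/(v^2 + 5*v - 6)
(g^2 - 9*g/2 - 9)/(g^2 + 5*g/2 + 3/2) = (g - 6)/(g + 1)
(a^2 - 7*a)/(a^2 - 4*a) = (a - 7)/(a - 4)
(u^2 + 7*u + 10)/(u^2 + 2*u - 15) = (u + 2)/(u - 3)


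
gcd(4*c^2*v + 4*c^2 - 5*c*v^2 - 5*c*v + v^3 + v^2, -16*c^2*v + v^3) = -4*c + v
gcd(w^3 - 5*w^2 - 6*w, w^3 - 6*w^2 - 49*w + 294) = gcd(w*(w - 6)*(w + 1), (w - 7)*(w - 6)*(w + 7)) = w - 6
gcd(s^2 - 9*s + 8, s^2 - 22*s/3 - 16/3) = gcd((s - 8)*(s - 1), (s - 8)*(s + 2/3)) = s - 8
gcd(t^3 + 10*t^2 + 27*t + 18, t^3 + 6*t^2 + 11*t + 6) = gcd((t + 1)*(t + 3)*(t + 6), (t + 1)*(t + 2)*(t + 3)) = t^2 + 4*t + 3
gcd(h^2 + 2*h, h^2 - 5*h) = h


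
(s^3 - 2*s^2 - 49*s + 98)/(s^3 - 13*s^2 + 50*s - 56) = (s + 7)/(s - 4)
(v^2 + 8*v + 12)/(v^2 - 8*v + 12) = (v^2 + 8*v + 12)/(v^2 - 8*v + 12)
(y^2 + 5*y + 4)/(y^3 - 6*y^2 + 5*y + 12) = (y + 4)/(y^2 - 7*y + 12)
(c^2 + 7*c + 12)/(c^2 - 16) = (c + 3)/(c - 4)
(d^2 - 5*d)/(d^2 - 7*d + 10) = d/(d - 2)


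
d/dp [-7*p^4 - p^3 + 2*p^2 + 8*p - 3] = -28*p^3 - 3*p^2 + 4*p + 8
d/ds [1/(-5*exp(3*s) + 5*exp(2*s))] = (3*exp(s) - 2)*exp(-2*s)/(5*(1 - exp(s))^2)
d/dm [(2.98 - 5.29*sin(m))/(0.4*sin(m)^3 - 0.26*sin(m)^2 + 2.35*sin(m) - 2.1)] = (4.232*sin(m)^3 - 4.9514*sin(m)^2 + 1.5496*sin(m) + 4.106)*cos(m)/(0.16*sin(m)^6 - 0.208*sin(m)^5 + 1.9476*sin(m)^4 - 2.902*sin(m)^3 + 6.6145*sin(m)^2 - 9.87*sin(m) + 4.41)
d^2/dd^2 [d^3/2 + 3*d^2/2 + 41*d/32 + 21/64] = 3*d + 3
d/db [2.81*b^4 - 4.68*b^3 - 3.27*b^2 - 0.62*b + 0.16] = 11.24*b^3 - 14.04*b^2 - 6.54*b - 0.62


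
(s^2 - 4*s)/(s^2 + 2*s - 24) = s/(s + 6)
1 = 1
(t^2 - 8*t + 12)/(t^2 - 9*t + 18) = (t - 2)/(t - 3)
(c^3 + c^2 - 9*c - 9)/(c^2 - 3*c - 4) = (c^2 - 9)/(c - 4)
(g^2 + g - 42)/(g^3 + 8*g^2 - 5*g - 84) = (g - 6)/(g^2 + g - 12)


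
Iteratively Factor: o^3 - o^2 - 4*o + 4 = (o - 2)*(o^2 + o - 2) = (o - 2)*(o + 2)*(o - 1)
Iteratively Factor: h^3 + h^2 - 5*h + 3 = (h + 3)*(h^2 - 2*h + 1) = (h - 1)*(h + 3)*(h - 1)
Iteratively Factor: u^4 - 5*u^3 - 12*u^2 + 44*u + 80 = (u + 2)*(u^3 - 7*u^2 + 2*u + 40) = (u + 2)^2*(u^2 - 9*u + 20) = (u - 4)*(u + 2)^2*(u - 5)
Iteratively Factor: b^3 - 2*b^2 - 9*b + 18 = (b - 3)*(b^2 + b - 6) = (b - 3)*(b - 2)*(b + 3)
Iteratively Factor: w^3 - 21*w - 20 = (w + 1)*(w^2 - w - 20) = (w - 5)*(w + 1)*(w + 4)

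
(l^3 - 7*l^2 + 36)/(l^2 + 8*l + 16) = (l^3 - 7*l^2 + 36)/(l^2 + 8*l + 16)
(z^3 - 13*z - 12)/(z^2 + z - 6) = (z^2 - 3*z - 4)/(z - 2)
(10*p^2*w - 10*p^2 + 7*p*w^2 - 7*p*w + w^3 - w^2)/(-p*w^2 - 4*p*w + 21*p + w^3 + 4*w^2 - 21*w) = (-10*p^2*w + 10*p^2 - 7*p*w^2 + 7*p*w - w^3 + w^2)/(p*w^2 + 4*p*w - 21*p - w^3 - 4*w^2 + 21*w)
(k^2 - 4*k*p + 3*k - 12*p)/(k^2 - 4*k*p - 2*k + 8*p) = (k + 3)/(k - 2)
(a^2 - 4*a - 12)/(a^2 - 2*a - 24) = (a + 2)/(a + 4)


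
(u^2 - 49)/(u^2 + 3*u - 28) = (u - 7)/(u - 4)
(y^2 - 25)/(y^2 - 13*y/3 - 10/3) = 3*(y + 5)/(3*y + 2)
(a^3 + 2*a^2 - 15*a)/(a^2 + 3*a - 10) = a*(a - 3)/(a - 2)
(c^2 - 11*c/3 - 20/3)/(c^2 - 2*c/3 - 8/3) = (c - 5)/(c - 2)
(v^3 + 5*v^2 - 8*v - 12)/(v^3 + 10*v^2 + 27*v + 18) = (v - 2)/(v + 3)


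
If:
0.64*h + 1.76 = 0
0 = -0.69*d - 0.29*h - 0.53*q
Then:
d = 1.15579710144928 - 0.768115942028985*q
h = -2.75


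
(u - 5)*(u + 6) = u^2 + u - 30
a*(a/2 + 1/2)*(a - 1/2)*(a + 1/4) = a^4/2 + 3*a^3/8 - 3*a^2/16 - a/16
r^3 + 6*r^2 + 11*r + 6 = (r + 1)*(r + 2)*(r + 3)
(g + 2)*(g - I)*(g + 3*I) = g^3 + 2*g^2 + 2*I*g^2 + 3*g + 4*I*g + 6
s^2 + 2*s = s*(s + 2)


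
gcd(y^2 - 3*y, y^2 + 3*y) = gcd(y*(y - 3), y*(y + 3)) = y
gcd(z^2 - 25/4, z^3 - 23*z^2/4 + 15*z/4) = 1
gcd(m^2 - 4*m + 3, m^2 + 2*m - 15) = m - 3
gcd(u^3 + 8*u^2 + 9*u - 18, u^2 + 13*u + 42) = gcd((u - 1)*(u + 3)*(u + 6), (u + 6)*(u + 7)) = u + 6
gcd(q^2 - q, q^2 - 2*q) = q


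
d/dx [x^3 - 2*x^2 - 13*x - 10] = 3*x^2 - 4*x - 13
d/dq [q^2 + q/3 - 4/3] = 2*q + 1/3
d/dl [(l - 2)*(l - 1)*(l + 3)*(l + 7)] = 4*l^3 + 21*l^2 - 14*l - 43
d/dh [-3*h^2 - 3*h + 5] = -6*h - 3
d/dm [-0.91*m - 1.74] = -0.910000000000000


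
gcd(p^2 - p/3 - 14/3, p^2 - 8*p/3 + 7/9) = p - 7/3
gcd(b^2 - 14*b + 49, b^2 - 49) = b - 7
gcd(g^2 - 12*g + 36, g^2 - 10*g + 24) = g - 6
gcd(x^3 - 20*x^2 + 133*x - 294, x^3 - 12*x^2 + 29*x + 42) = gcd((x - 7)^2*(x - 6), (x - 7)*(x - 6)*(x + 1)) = x^2 - 13*x + 42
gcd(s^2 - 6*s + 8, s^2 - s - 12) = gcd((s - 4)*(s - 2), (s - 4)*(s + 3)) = s - 4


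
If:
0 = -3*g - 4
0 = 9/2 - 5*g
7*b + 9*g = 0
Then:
No Solution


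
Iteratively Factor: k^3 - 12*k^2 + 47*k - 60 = (k - 3)*(k^2 - 9*k + 20) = (k - 4)*(k - 3)*(k - 5)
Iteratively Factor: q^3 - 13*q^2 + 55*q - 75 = (q - 5)*(q^2 - 8*q + 15) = (q - 5)*(q - 3)*(q - 5)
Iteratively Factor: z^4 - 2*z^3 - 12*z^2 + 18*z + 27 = (z + 3)*(z^3 - 5*z^2 + 3*z + 9) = (z + 1)*(z + 3)*(z^2 - 6*z + 9) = (z - 3)*(z + 1)*(z + 3)*(z - 3)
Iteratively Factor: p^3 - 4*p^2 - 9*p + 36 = (p + 3)*(p^2 - 7*p + 12) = (p - 4)*(p + 3)*(p - 3)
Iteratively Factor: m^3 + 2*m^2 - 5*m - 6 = (m + 3)*(m^2 - m - 2) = (m - 2)*(m + 3)*(m + 1)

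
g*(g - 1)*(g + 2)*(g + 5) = g^4 + 6*g^3 + 3*g^2 - 10*g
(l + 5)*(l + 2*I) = l^2 + 5*l + 2*I*l + 10*I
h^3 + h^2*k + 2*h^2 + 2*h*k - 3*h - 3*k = (h - 1)*(h + 3)*(h + k)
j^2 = j^2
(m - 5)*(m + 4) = m^2 - m - 20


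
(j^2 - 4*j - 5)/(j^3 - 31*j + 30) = (j + 1)/(j^2 + 5*j - 6)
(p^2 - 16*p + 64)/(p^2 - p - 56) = (p - 8)/(p + 7)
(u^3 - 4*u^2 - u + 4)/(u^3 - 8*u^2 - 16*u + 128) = (u^2 - 1)/(u^2 - 4*u - 32)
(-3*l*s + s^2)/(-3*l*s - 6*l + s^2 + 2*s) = s/(s + 2)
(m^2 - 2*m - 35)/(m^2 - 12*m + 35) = (m + 5)/(m - 5)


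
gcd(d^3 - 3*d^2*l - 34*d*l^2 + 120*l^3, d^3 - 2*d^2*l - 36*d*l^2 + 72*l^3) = d + 6*l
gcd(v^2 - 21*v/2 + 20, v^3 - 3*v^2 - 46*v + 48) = v - 8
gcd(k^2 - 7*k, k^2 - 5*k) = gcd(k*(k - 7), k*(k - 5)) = k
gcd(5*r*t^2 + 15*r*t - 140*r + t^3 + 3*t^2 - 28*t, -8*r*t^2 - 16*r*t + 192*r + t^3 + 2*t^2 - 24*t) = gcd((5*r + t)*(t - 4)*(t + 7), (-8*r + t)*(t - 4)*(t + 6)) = t - 4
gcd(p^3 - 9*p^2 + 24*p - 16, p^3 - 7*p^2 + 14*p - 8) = p^2 - 5*p + 4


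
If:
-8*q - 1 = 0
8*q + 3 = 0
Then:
No Solution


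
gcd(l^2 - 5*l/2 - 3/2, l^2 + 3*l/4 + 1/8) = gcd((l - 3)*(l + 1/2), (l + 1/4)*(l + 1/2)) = l + 1/2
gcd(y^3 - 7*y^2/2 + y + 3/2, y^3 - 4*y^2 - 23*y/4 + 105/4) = y - 3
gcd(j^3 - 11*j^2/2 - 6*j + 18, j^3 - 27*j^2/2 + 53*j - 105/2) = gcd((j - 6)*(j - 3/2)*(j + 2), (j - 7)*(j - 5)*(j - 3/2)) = j - 3/2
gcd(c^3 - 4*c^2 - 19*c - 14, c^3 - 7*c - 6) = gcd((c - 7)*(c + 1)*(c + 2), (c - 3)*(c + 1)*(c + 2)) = c^2 + 3*c + 2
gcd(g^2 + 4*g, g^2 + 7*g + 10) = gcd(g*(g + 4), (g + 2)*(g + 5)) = 1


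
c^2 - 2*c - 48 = (c - 8)*(c + 6)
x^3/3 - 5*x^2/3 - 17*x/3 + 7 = (x/3 + 1)*(x - 7)*(x - 1)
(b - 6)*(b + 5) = b^2 - b - 30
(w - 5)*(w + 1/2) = w^2 - 9*w/2 - 5/2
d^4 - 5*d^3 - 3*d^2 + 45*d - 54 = (d - 3)^2*(d - 2)*(d + 3)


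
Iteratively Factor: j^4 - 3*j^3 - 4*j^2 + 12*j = (j - 2)*(j^3 - j^2 - 6*j) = (j - 2)*(j + 2)*(j^2 - 3*j) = j*(j - 2)*(j + 2)*(j - 3)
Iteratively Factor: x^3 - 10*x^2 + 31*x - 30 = (x - 2)*(x^2 - 8*x + 15) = (x - 3)*(x - 2)*(x - 5)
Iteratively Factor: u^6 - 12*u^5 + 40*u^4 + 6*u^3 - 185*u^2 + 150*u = (u - 5)*(u^5 - 7*u^4 + 5*u^3 + 31*u^2 - 30*u) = (u - 5)*(u - 1)*(u^4 - 6*u^3 - u^2 + 30*u) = (u - 5)^2*(u - 1)*(u^3 - u^2 - 6*u) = u*(u - 5)^2*(u - 1)*(u^2 - u - 6) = u*(u - 5)^2*(u - 3)*(u - 1)*(u + 2)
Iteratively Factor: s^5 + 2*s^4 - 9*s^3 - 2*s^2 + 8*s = (s)*(s^4 + 2*s^3 - 9*s^2 - 2*s + 8) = s*(s - 2)*(s^3 + 4*s^2 - s - 4) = s*(s - 2)*(s - 1)*(s^2 + 5*s + 4) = s*(s - 2)*(s - 1)*(s + 1)*(s + 4)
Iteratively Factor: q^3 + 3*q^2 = (q + 3)*(q^2) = q*(q + 3)*(q)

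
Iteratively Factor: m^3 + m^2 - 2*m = (m + 2)*(m^2 - m) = (m - 1)*(m + 2)*(m)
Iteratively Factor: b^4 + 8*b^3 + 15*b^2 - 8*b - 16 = (b - 1)*(b^3 + 9*b^2 + 24*b + 16) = (b - 1)*(b + 4)*(b^2 + 5*b + 4) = (b - 1)*(b + 4)^2*(b + 1)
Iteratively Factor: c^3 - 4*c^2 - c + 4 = (c - 1)*(c^2 - 3*c - 4) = (c - 4)*(c - 1)*(c + 1)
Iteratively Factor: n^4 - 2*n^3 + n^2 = (n - 1)*(n^3 - n^2) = (n - 1)^2*(n^2) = n*(n - 1)^2*(n)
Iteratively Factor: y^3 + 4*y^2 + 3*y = (y + 1)*(y^2 + 3*y) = y*(y + 1)*(y + 3)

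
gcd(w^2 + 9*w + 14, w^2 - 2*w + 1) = 1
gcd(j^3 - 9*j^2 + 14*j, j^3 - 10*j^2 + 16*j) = j^2 - 2*j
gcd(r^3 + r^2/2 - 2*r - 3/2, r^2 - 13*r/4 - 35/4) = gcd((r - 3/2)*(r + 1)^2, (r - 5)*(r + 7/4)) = 1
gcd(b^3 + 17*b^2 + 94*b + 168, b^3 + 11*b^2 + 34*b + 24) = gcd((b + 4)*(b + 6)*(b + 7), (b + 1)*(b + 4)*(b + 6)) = b^2 + 10*b + 24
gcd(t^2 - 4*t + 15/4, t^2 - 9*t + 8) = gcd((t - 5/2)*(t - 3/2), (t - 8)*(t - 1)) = 1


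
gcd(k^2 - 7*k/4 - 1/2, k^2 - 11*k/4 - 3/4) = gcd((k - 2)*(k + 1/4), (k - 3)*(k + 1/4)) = k + 1/4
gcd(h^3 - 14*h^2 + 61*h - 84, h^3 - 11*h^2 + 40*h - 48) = h^2 - 7*h + 12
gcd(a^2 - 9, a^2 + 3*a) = a + 3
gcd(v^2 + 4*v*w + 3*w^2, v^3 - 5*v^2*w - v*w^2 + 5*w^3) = v + w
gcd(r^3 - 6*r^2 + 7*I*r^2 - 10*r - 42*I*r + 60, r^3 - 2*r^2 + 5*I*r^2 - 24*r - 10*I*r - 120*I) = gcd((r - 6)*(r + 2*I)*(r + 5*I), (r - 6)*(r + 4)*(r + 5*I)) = r^2 + r*(-6 + 5*I) - 30*I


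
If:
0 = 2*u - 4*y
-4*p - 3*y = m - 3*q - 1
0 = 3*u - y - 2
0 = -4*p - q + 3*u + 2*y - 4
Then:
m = 4*q + 3/5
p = -q/4 - 1/5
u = 4/5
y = 2/5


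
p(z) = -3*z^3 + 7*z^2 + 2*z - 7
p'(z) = -9*z^2 + 14*z + 2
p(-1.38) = 11.46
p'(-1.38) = -34.46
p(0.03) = -6.93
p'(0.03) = 2.41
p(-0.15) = -7.13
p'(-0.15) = -0.30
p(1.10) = -0.32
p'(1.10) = 6.51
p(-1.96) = 38.56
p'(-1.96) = -60.01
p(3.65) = -52.32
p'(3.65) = -66.80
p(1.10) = -0.32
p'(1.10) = 6.51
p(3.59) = -48.41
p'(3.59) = -63.73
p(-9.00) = 2729.00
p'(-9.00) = -853.00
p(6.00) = -391.00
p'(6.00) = -238.00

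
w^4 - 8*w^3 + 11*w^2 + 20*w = w*(w - 5)*(w - 4)*(w + 1)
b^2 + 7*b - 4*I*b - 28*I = (b + 7)*(b - 4*I)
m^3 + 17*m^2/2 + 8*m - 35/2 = (m - 1)*(m + 5/2)*(m + 7)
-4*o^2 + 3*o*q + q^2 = (-o + q)*(4*o + q)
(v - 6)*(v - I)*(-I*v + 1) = -I*v^3 + 6*I*v^2 - I*v + 6*I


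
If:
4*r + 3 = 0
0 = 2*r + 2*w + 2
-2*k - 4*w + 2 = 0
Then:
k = 3/2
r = -3/4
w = -1/4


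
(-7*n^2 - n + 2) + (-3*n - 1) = -7*n^2 - 4*n + 1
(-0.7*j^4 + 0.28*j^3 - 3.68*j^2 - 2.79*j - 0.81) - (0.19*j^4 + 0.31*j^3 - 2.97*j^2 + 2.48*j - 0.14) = -0.89*j^4 - 0.03*j^3 - 0.71*j^2 - 5.27*j - 0.67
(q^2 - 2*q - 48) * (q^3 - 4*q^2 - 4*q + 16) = q^5 - 6*q^4 - 44*q^3 + 216*q^2 + 160*q - 768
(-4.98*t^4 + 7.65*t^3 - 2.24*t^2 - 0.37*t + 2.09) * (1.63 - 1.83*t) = 9.1134*t^5 - 22.1169*t^4 + 16.5687*t^3 - 2.9741*t^2 - 4.4278*t + 3.4067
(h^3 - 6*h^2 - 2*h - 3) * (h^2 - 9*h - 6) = h^5 - 15*h^4 + 46*h^3 + 51*h^2 + 39*h + 18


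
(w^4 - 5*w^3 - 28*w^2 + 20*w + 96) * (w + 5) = w^5 - 53*w^3 - 120*w^2 + 196*w + 480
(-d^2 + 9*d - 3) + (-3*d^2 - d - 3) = -4*d^2 + 8*d - 6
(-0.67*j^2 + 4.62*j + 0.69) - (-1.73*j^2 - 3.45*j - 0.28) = 1.06*j^2 + 8.07*j + 0.97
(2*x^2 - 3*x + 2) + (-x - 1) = 2*x^2 - 4*x + 1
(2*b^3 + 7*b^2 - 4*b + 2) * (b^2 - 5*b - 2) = 2*b^5 - 3*b^4 - 43*b^3 + 8*b^2 - 2*b - 4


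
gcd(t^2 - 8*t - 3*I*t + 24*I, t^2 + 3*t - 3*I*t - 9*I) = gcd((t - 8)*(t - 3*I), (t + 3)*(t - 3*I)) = t - 3*I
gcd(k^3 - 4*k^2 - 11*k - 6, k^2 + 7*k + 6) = k + 1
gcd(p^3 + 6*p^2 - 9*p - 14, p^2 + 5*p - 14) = p^2 + 5*p - 14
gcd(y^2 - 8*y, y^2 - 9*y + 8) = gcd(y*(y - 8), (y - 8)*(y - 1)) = y - 8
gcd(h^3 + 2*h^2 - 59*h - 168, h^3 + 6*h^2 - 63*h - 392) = h^2 - h - 56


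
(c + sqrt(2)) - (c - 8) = sqrt(2) + 8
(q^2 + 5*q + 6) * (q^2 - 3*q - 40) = q^4 + 2*q^3 - 49*q^2 - 218*q - 240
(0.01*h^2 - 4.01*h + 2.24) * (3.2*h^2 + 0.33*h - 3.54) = 0.032*h^4 - 12.8287*h^3 + 5.8093*h^2 + 14.9346*h - 7.9296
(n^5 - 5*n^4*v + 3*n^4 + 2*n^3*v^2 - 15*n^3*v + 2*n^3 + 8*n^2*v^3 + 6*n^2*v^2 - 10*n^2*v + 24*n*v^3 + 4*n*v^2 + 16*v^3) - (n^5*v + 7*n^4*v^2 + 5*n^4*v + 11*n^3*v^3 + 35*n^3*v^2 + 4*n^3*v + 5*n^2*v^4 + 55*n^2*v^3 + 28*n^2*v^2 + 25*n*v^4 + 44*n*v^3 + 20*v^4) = -n^5*v + n^5 - 7*n^4*v^2 - 10*n^4*v + 3*n^4 - 11*n^3*v^3 - 33*n^3*v^2 - 19*n^3*v + 2*n^3 - 5*n^2*v^4 - 47*n^2*v^3 - 22*n^2*v^2 - 10*n^2*v - 25*n*v^4 - 20*n*v^3 + 4*n*v^2 - 20*v^4 + 16*v^3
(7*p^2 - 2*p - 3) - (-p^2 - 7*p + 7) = 8*p^2 + 5*p - 10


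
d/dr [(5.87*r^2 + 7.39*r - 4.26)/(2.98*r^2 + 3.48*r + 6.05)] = (-1.59459999999999*r^2 + 96.4166*r + 59.5343)/(8.8804*r^4 + 20.7408*r^3 + 48.1684*r^2 + 42.108*r + 36.6025)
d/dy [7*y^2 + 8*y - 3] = 14*y + 8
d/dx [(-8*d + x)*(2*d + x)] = -6*d + 2*x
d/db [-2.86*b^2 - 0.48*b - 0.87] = -5.72*b - 0.48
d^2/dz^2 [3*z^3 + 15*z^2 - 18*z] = 18*z + 30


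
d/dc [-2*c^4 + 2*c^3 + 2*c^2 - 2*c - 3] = -8*c^3 + 6*c^2 + 4*c - 2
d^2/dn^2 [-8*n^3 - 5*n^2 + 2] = -48*n - 10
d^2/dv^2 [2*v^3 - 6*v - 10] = 12*v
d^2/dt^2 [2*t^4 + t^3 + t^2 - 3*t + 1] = 24*t^2 + 6*t + 2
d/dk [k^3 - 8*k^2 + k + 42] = 3*k^2 - 16*k + 1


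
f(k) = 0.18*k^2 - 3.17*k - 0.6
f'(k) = 0.36*k - 3.17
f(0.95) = -3.45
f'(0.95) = -2.83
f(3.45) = -9.39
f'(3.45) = -1.93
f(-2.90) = 10.11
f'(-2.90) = -4.21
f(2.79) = -8.04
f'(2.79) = -2.17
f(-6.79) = 29.22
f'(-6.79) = -5.61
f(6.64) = -13.71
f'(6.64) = -0.78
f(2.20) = -6.70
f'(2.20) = -2.38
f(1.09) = -3.84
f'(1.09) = -2.78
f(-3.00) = 10.53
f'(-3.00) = -4.25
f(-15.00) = 87.45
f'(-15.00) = -8.57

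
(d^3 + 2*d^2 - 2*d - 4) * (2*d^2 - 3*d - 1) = 2*d^5 + d^4 - 11*d^3 - 4*d^2 + 14*d + 4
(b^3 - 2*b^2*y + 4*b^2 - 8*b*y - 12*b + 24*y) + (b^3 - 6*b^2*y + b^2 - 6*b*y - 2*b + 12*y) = 2*b^3 - 8*b^2*y + 5*b^2 - 14*b*y - 14*b + 36*y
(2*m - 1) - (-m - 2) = 3*m + 1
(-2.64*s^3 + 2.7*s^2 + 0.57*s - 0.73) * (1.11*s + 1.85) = -2.9304*s^4 - 1.887*s^3 + 5.6277*s^2 + 0.2442*s - 1.3505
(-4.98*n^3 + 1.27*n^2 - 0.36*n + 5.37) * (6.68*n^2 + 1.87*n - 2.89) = -33.2664*n^5 - 0.829000000000002*n^4 + 14.3623*n^3 + 31.5281*n^2 + 11.0823*n - 15.5193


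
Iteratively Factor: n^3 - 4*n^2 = (n)*(n^2 - 4*n) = n^2*(n - 4)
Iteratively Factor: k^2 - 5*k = (k)*(k - 5)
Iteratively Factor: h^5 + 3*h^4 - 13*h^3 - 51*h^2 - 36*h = (h - 4)*(h^4 + 7*h^3 + 15*h^2 + 9*h) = h*(h - 4)*(h^3 + 7*h^2 + 15*h + 9) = h*(h - 4)*(h + 3)*(h^2 + 4*h + 3) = h*(h - 4)*(h + 1)*(h + 3)*(h + 3)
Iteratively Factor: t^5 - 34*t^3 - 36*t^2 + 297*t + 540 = (t - 4)*(t^4 + 4*t^3 - 18*t^2 - 108*t - 135) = (t - 4)*(t + 3)*(t^3 + t^2 - 21*t - 45) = (t - 4)*(t + 3)^2*(t^2 - 2*t - 15) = (t - 4)*(t + 3)^3*(t - 5)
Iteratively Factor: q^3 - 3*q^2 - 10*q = (q + 2)*(q^2 - 5*q) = (q - 5)*(q + 2)*(q)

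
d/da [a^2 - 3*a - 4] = 2*a - 3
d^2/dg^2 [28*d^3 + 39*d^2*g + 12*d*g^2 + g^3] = 24*d + 6*g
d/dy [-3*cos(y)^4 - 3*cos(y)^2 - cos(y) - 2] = (12*cos(y)^3 + 6*cos(y) + 1)*sin(y)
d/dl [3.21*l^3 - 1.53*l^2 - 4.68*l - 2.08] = 9.63*l^2 - 3.06*l - 4.68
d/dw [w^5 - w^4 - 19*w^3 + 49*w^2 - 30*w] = 5*w^4 - 4*w^3 - 57*w^2 + 98*w - 30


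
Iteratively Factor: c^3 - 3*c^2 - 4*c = (c)*(c^2 - 3*c - 4) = c*(c - 4)*(c + 1)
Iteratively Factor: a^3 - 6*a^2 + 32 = (a - 4)*(a^2 - 2*a - 8) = (a - 4)*(a + 2)*(a - 4)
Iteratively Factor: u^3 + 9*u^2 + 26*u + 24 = (u + 2)*(u^2 + 7*u + 12) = (u + 2)*(u + 3)*(u + 4)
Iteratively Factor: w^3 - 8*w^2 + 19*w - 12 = (w - 3)*(w^2 - 5*w + 4) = (w - 4)*(w - 3)*(w - 1)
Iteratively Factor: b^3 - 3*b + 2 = (b + 2)*(b^2 - 2*b + 1) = (b - 1)*(b + 2)*(b - 1)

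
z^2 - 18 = (z - 3*sqrt(2))*(z + 3*sqrt(2))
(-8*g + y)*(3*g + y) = -24*g^2 - 5*g*y + y^2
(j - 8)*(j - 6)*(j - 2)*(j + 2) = j^4 - 14*j^3 + 44*j^2 + 56*j - 192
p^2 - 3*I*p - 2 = (p - 2*I)*(p - I)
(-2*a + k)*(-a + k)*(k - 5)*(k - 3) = 2*a^2*k^2 - 16*a^2*k + 30*a^2 - 3*a*k^3 + 24*a*k^2 - 45*a*k + k^4 - 8*k^3 + 15*k^2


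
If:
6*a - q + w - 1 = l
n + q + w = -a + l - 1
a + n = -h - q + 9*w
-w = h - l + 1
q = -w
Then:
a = 7*w/12 + 1/3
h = 9*w/2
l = 11*w/2 + 1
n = 59*w/12 - 1/3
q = -w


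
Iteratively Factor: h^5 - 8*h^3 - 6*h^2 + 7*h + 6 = (h + 1)*(h^4 - h^3 - 7*h^2 + h + 6) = (h + 1)*(h + 2)*(h^3 - 3*h^2 - h + 3) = (h + 1)^2*(h + 2)*(h^2 - 4*h + 3) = (h - 1)*(h + 1)^2*(h + 2)*(h - 3)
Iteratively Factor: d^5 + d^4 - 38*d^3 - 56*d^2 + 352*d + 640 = (d + 4)*(d^4 - 3*d^3 - 26*d^2 + 48*d + 160) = (d - 5)*(d + 4)*(d^3 + 2*d^2 - 16*d - 32) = (d - 5)*(d + 2)*(d + 4)*(d^2 - 16) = (d - 5)*(d + 2)*(d + 4)^2*(d - 4)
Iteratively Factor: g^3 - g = (g + 1)*(g^2 - g) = g*(g + 1)*(g - 1)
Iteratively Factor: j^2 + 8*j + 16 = (j + 4)*(j + 4)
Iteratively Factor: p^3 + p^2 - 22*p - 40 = (p + 2)*(p^2 - p - 20) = (p - 5)*(p + 2)*(p + 4)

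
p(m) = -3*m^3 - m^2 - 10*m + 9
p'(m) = -9*m^2 - 2*m - 10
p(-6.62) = 901.73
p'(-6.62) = -391.18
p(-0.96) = 20.33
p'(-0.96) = -16.37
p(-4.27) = 267.03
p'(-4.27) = -165.56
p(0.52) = 3.11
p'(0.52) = -13.47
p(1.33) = -13.13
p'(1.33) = -28.58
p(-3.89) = 209.36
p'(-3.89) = -138.41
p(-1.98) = 48.17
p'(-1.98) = -41.32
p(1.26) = -11.19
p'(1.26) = -26.81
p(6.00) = -735.00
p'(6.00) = -346.00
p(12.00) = -5439.00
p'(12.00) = -1330.00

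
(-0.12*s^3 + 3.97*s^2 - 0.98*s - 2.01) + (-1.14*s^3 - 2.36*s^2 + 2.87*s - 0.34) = -1.26*s^3 + 1.61*s^2 + 1.89*s - 2.35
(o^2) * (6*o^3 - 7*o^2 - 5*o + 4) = 6*o^5 - 7*o^4 - 5*o^3 + 4*o^2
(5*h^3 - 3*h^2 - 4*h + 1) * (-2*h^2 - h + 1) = -10*h^5 + h^4 + 16*h^3 - h^2 - 5*h + 1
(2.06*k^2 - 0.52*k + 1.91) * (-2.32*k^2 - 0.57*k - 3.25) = -4.7792*k^4 + 0.0322*k^3 - 10.8298*k^2 + 0.6013*k - 6.2075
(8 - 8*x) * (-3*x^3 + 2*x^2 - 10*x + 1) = 24*x^4 - 40*x^3 + 96*x^2 - 88*x + 8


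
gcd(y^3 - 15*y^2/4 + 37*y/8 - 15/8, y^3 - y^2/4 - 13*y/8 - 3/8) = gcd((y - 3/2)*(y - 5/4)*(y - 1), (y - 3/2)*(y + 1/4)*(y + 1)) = y - 3/2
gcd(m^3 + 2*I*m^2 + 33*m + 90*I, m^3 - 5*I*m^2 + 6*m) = m - 6*I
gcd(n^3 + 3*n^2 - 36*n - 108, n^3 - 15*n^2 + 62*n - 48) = n - 6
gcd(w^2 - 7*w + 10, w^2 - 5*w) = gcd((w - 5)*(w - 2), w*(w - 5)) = w - 5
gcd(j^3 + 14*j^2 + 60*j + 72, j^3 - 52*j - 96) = j^2 + 8*j + 12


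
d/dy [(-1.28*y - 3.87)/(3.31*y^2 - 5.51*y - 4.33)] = (4.2368*y^2 + 25.6194*y - 15.7813)/(10.9561*y^4 - 36.4762*y^3 + 1.6955*y^2 + 47.7166*y + 18.7489)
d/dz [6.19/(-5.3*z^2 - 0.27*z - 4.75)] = (65.614*z + 1.6713)/(5.3*z^2 + 0.27*z + 4.75)^2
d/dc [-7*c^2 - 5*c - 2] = -14*c - 5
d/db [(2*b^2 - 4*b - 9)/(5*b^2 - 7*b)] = 3*(2*b^2 + 30*b - 21)/(b^2*(25*b^2 - 70*b + 49))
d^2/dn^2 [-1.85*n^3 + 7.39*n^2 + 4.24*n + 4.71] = 14.78 - 11.1*n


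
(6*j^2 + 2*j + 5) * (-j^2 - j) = -6*j^4 - 8*j^3 - 7*j^2 - 5*j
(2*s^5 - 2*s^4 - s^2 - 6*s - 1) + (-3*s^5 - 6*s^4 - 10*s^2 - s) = -s^5 - 8*s^4 - 11*s^2 - 7*s - 1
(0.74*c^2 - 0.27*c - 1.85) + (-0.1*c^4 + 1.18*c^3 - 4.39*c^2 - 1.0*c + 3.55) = -0.1*c^4 + 1.18*c^3 - 3.65*c^2 - 1.27*c + 1.7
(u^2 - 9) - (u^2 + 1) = -10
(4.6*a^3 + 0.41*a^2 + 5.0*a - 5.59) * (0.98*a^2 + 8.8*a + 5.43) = 4.508*a^5 + 40.8818*a^4 + 33.486*a^3 + 40.7481*a^2 - 22.042*a - 30.3537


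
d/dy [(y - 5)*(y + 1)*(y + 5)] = 3*y^2 + 2*y - 25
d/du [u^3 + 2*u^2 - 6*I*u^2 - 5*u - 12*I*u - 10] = 3*u^2 + u*(4 - 12*I) - 5 - 12*I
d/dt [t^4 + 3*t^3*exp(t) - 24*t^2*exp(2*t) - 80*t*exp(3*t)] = 3*t^3*exp(t) + 4*t^3 - 48*t^2*exp(2*t) + 9*t^2*exp(t) - 240*t*exp(3*t) - 48*t*exp(2*t) - 80*exp(3*t)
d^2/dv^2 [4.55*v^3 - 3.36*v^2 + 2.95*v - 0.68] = 27.3*v - 6.72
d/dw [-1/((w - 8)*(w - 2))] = 2*(w - 5)/((w - 8)^2*(w - 2)^2)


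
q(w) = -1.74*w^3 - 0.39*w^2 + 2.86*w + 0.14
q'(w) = -5.22*w^2 - 0.78*w + 2.86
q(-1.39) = 0.08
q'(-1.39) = -6.14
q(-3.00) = 35.03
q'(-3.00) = -41.78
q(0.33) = 0.98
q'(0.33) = 2.03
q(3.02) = -42.71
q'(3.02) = -47.10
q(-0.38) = -0.91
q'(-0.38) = 2.40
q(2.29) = -16.25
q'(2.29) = -26.30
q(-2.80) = 27.27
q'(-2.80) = -35.88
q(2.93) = -38.60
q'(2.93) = -44.24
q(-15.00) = 5741.99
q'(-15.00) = -1159.94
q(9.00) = -1274.17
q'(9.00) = -426.98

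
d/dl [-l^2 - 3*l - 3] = -2*l - 3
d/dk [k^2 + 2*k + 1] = 2*k + 2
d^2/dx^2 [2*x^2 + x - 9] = 4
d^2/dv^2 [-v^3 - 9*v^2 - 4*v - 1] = -6*v - 18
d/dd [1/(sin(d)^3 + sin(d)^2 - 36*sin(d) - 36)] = (-3*sin(d)^2 - 2*sin(d) + 36)*cos(d)/(sin(d)^3 + sin(d)^2 - 36*sin(d) - 36)^2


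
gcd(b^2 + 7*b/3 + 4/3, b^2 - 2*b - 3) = b + 1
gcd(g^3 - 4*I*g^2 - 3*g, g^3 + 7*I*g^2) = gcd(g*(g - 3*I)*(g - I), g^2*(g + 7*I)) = g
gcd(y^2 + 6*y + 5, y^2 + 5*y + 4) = y + 1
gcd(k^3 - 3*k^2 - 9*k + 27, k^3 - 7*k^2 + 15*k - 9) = k^2 - 6*k + 9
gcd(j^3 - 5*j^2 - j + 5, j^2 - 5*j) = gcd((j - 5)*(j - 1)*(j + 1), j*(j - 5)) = j - 5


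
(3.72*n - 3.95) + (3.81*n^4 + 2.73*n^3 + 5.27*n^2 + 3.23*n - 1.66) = 3.81*n^4 + 2.73*n^3 + 5.27*n^2 + 6.95*n - 5.61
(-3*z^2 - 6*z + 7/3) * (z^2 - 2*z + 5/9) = -3*z^4 + 38*z^2/3 - 8*z + 35/27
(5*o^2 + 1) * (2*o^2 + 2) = 10*o^4 + 12*o^2 + 2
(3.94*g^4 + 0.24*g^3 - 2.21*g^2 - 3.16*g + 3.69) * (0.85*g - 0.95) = 3.349*g^5 - 3.539*g^4 - 2.1065*g^3 - 0.5865*g^2 + 6.1385*g - 3.5055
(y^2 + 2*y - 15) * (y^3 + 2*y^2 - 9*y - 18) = y^5 + 4*y^4 - 20*y^3 - 66*y^2 + 99*y + 270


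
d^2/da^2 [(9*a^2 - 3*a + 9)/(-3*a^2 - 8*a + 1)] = 6*(81*a^3 - 108*a^2 - 207*a - 196)/(27*a^6 + 216*a^5 + 549*a^4 + 368*a^3 - 183*a^2 + 24*a - 1)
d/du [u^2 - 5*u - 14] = 2*u - 5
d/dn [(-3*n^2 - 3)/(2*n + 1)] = 6*(-n^2 - n + 1)/(4*n^2 + 4*n + 1)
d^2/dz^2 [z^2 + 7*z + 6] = 2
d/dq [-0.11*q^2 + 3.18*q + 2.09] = 3.18 - 0.22*q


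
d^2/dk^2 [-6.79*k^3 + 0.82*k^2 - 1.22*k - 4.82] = 1.64 - 40.74*k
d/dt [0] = 0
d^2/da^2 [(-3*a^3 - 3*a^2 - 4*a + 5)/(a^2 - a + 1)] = 2*(-7*a^3 + 33*a^2 - 12*a - 7)/(a^6 - 3*a^5 + 6*a^4 - 7*a^3 + 6*a^2 - 3*a + 1)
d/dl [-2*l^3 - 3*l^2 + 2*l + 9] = -6*l^2 - 6*l + 2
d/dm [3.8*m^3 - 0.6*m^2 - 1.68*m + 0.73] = 11.4*m^2 - 1.2*m - 1.68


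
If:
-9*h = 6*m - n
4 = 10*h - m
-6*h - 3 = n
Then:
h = 7/25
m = -6/5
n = -117/25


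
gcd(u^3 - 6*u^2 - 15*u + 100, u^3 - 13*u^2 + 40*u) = u - 5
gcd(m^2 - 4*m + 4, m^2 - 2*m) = m - 2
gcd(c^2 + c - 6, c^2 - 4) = c - 2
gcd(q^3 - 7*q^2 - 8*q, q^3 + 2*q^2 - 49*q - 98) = 1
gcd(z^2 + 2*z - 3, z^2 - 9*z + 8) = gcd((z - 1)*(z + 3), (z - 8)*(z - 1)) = z - 1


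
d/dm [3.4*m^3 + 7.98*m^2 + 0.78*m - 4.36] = 10.2*m^2 + 15.96*m + 0.78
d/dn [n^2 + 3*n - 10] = 2*n + 3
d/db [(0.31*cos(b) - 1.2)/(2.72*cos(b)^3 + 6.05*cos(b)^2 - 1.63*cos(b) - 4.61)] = (1.6864*cos(b)^3 - 7.9165*cos(b)^2 - 14.52*cos(b) + 3.3851)*sin(b)/(7.3984*cos(b)^6 + 32.912*cos(b)^5 + 27.7353*cos(b)^4 - 44.8014*cos(b)^3 - 53.1241*cos(b)^2 + 15.0286*cos(b) + 21.2521)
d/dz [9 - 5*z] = -5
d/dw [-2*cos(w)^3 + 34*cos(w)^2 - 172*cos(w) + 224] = 2*(3*cos(w)^2 - 34*cos(w) + 86)*sin(w)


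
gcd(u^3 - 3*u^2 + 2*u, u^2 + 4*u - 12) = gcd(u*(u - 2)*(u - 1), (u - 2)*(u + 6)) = u - 2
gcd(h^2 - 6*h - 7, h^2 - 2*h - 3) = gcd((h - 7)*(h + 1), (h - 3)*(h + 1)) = h + 1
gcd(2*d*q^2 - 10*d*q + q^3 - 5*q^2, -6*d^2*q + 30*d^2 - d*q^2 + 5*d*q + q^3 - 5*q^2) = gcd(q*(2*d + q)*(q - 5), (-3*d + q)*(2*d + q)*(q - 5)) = 2*d*q - 10*d + q^2 - 5*q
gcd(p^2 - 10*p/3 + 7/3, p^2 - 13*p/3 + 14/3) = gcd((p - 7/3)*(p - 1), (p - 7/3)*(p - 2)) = p - 7/3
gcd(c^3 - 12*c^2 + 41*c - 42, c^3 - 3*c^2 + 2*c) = c - 2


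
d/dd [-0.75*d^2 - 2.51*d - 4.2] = -1.5*d - 2.51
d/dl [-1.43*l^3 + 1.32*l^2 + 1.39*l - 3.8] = -4.29*l^2 + 2.64*l + 1.39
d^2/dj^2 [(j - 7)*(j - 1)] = 2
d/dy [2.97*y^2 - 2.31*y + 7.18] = 5.94*y - 2.31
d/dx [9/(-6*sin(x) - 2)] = 27*cos(x)/(2*(3*sin(x) + 1)^2)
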